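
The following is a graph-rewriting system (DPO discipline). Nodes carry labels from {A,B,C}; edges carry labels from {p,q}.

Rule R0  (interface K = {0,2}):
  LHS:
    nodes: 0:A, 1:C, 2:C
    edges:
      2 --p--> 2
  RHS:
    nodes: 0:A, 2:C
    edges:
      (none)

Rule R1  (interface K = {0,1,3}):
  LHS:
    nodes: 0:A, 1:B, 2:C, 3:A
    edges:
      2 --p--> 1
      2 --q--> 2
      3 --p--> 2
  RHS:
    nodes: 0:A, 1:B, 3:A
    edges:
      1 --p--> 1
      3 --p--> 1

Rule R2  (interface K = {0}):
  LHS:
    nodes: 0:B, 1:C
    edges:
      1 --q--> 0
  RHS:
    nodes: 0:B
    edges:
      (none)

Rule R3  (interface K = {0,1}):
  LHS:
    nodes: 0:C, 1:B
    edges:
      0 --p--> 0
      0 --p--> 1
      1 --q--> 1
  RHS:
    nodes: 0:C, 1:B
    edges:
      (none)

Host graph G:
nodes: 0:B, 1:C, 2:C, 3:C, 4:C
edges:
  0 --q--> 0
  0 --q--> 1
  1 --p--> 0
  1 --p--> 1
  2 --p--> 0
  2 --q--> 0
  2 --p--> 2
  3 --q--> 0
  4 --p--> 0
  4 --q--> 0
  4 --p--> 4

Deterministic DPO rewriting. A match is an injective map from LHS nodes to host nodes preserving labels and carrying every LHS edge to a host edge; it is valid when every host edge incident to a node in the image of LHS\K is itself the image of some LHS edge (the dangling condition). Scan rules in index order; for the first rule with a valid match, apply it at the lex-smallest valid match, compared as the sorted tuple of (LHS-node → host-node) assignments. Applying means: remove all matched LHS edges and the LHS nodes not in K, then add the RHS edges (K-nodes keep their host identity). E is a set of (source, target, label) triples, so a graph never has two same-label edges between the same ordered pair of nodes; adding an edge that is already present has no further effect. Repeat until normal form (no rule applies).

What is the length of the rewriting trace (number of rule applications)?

Answer: 2

Derivation:
[0] host  ⇒  5 nodes, 11 edges  {0-q->0 0-q->1 1-p->0 1-p->1 2-p->0 2-q->0 2-p->2 3-q->0 4-p->0 4-q->0 4-p->4}
[1] R2 @ {0↦0, 1↦3}  ⇒  4 nodes, 10 edges  {0-q->0 0-q->1 1-p->0 1-p->1 2-p->0 2-q->0 2-p->2 4-p->0 4-q->0 4-p->4}
[2] R3 @ {0↦1, 1↦0}  ⇒  4 nodes, 7 edges  {0-q->1 2-p->0 2-q->0 2-p->2 4-p->0 4-q->0 4-p->4}
normal form: no rule applies after step 2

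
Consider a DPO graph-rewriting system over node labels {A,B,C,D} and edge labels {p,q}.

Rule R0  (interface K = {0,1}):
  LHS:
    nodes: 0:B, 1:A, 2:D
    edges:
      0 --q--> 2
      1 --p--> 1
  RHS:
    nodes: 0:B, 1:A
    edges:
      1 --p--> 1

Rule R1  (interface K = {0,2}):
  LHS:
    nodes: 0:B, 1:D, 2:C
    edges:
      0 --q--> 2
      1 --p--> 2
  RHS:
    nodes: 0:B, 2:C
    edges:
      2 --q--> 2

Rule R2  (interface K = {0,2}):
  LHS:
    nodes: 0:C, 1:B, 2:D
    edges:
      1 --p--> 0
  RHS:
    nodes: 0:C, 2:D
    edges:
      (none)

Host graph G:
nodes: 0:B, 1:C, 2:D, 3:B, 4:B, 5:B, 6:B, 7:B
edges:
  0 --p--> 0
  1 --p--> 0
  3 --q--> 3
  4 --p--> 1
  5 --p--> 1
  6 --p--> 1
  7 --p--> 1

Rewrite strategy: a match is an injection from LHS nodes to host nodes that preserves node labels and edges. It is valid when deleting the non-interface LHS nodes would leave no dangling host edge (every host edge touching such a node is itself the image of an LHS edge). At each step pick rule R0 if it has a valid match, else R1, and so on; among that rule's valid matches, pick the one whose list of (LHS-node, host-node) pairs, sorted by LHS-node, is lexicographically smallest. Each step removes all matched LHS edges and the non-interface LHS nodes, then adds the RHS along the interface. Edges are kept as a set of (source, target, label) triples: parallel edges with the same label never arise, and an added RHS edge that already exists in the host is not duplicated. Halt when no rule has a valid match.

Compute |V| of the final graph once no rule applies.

Answer: 4

Rewrite trace:
[0] host  ⇒  8 nodes, 7 edges  {0-p->0 1-p->0 3-q->3 4-p->1 5-p->1 6-p->1 7-p->1}
[1] R2 @ {0↦1, 1↦4, 2↦2}  ⇒  7 nodes, 6 edges  {0-p->0 1-p->0 3-q->3 5-p->1 6-p->1 7-p->1}
[2] R2 @ {0↦1, 1↦5, 2↦2}  ⇒  6 nodes, 5 edges  {0-p->0 1-p->0 3-q->3 6-p->1 7-p->1}
[3] R2 @ {0↦1, 1↦6, 2↦2}  ⇒  5 nodes, 4 edges  {0-p->0 1-p->0 3-q->3 7-p->1}
[4] R2 @ {0↦1, 1↦7, 2↦2}  ⇒  4 nodes, 3 edges  {0-p->0 1-p->0 3-q->3}
halt: no rule applies after step 4
NF nodes: {0:B, 1:C, 2:D, 3:B}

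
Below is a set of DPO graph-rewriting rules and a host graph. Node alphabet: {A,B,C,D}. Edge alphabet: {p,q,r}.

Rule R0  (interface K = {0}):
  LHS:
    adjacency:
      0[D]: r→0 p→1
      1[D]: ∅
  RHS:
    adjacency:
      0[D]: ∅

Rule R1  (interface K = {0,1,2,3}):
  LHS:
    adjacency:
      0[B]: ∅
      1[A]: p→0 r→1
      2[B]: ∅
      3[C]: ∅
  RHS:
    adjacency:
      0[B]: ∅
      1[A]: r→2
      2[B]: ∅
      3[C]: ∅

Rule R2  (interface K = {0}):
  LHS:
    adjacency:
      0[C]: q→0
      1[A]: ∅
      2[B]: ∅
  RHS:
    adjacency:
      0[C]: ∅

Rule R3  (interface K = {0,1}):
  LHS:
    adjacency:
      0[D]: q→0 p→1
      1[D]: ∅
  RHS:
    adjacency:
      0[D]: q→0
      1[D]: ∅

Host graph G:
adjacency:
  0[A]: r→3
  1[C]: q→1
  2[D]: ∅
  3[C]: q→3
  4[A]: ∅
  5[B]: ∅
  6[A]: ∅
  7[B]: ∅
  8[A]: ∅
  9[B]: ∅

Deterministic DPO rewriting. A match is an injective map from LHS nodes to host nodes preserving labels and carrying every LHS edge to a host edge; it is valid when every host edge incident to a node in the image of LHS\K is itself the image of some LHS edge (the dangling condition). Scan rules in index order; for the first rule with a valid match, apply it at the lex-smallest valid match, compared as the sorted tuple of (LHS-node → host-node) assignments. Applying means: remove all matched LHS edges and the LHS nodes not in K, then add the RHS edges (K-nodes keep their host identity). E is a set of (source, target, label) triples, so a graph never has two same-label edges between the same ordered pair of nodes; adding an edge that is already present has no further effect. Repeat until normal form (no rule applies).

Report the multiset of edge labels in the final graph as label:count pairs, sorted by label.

Answer: r:1

Derivation:
start.  V:10 E:3  edges: 0-r->3 1-q->1 3-q->3
1. fire R2 via {0↦1, 1↦4, 2↦5}  →  V:8 E:2  edges: 0-r->3 3-q->3
2. fire R2 via {0↦3, 1↦6, 2↦7}  →  V:6 E:1  edges: 0-r->3
final graph: no rule applies after step 2
NF edges: [(0, 3, 'r')]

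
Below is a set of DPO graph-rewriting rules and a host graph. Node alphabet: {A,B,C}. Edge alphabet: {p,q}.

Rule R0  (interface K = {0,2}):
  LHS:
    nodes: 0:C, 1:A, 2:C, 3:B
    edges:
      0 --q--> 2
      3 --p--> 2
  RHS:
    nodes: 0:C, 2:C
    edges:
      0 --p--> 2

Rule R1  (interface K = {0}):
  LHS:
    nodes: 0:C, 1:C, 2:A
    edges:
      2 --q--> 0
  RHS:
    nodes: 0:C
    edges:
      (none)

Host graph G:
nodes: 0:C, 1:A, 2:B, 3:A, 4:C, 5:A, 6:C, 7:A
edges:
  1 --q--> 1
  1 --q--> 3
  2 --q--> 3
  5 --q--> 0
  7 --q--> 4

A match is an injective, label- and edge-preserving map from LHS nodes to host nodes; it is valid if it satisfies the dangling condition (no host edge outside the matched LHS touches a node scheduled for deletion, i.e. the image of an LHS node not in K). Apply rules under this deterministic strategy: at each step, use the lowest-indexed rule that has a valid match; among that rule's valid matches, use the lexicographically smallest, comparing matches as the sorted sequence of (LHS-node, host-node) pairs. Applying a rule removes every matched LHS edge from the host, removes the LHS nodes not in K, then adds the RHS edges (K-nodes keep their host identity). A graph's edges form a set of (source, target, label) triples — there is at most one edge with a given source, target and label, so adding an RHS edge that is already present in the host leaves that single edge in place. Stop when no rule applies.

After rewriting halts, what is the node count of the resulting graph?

Answer: 4

Steps:
[0] host  ⇒  8 nodes, 5 edges  {1-q->1 1-q->3 2-q->3 5-q->0 7-q->4}
[1] R1 @ {0↦0, 1↦6, 2↦5}  ⇒  6 nodes, 4 edges  {1-q->1 1-q->3 2-q->3 7-q->4}
[2] R1 @ {0↦4, 1↦0, 2↦7}  ⇒  4 nodes, 3 edges  {1-q->1 1-q->3 2-q->3}
normal form: no rule applies after step 2
NF nodes: {1:A, 2:B, 3:A, 4:C}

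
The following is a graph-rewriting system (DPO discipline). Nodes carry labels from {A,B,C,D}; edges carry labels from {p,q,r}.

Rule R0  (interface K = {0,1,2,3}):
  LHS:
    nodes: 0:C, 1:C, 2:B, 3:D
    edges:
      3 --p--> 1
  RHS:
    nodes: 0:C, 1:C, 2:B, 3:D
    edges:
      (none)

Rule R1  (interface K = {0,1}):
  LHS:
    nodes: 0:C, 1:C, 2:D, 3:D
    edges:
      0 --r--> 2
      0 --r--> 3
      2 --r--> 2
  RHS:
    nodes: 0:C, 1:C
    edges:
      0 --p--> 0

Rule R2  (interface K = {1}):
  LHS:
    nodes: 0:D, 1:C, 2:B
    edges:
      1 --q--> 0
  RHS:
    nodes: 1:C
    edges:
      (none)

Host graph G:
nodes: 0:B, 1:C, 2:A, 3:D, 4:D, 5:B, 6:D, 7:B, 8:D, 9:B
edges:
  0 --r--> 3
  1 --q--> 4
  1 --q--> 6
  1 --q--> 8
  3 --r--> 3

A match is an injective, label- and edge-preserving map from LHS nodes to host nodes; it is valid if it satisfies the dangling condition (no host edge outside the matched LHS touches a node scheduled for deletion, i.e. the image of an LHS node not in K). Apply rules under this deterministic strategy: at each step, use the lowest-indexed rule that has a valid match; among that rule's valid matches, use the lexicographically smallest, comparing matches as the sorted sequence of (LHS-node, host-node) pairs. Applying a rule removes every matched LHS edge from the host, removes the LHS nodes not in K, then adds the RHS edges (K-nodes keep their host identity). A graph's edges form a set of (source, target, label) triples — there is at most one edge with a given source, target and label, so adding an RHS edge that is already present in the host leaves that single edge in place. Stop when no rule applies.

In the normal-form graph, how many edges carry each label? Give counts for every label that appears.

initial: |V|=10 |E|=5  E = 0-r->3 1-q->4 1-q->6 1-q->8 3-r->3
step 1: apply R2 at {0↦4, 1↦1, 2↦5}  → |V|=8 |E|=4  E = 0-r->3 1-q->6 1-q->8 3-r->3
step 2: apply R2 at {0↦6, 1↦1, 2↦7}  → |V|=6 |E|=3  E = 0-r->3 1-q->8 3-r->3
step 3: apply R2 at {0↦8, 1↦1, 2↦9}  → |V|=4 |E|=2  E = 0-r->3 3-r->3
final graph: no rule applies after step 3
NF edges: [(0, 3, 'r'), (3, 3, 'r')]

Answer: r:2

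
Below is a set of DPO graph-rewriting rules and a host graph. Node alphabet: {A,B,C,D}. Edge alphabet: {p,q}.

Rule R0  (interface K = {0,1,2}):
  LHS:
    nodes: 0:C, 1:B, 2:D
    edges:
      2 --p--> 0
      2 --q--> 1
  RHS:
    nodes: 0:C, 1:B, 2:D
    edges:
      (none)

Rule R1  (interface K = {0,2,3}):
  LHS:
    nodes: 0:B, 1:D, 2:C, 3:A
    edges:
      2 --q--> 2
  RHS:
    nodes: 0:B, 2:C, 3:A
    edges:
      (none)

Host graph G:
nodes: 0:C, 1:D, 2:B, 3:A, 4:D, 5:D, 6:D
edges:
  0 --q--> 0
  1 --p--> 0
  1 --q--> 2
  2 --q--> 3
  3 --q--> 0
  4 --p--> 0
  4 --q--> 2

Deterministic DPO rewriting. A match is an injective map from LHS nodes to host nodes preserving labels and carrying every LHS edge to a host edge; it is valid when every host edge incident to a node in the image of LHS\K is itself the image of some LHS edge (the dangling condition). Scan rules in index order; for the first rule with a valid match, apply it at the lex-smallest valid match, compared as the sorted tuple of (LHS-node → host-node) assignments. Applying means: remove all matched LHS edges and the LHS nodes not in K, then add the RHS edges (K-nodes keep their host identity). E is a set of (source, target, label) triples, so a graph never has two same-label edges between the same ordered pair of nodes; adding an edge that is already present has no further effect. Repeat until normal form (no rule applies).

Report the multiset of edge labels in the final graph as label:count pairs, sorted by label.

Answer: q:2

Rewrite trace:
start.  V:7 E:7  edges: 0-q->0 1-p->0 1-q->2 2-q->3 3-q->0 4-p->0 4-q->2
1. fire R0 via {0↦0, 1↦2, 2↦1}  →  V:7 E:5  edges: 0-q->0 2-q->3 3-q->0 4-p->0 4-q->2
2. fire R0 via {0↦0, 1↦2, 2↦4}  →  V:7 E:3  edges: 0-q->0 2-q->3 3-q->0
3. fire R1 via {0↦2, 1↦1, 2↦0, 3↦3}  →  V:6 E:2  edges: 2-q->3 3-q->0
normal form: no rule applies after step 3
NF edges: [(2, 3, 'q'), (3, 0, 'q')]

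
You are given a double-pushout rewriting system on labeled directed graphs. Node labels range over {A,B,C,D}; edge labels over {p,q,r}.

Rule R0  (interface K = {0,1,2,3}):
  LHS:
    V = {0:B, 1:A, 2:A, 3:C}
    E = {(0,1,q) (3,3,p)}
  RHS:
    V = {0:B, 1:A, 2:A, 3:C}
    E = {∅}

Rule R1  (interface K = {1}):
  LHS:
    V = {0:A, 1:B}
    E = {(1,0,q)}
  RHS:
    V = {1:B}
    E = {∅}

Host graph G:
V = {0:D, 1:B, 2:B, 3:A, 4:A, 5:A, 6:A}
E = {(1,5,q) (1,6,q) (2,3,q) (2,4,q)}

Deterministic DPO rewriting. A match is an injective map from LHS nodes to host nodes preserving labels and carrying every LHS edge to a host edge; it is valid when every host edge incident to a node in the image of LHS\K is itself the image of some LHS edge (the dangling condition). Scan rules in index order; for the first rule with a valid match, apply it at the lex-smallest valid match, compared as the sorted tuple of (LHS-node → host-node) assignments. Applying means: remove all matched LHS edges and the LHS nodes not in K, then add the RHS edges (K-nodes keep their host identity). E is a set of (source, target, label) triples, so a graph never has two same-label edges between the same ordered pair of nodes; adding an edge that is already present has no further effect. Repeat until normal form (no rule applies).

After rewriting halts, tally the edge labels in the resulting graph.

Answer: (no edges)

Rewrite trace:
start.  V:7 E:4  edges: 1-q->5 1-q->6 2-q->3 2-q->4
1. fire R1 via {0↦3, 1↦2}  →  V:6 E:3  edges: 1-q->5 1-q->6 2-q->4
2. fire R1 via {0↦4, 1↦2}  →  V:5 E:2  edges: 1-q->5 1-q->6
3. fire R1 via {0↦5, 1↦1}  →  V:4 E:1  edges: 1-q->6
4. fire R1 via {0↦6, 1↦1}  →  V:3 E:0  edges: ∅
halt: no rule applies after step 4
NF edges: []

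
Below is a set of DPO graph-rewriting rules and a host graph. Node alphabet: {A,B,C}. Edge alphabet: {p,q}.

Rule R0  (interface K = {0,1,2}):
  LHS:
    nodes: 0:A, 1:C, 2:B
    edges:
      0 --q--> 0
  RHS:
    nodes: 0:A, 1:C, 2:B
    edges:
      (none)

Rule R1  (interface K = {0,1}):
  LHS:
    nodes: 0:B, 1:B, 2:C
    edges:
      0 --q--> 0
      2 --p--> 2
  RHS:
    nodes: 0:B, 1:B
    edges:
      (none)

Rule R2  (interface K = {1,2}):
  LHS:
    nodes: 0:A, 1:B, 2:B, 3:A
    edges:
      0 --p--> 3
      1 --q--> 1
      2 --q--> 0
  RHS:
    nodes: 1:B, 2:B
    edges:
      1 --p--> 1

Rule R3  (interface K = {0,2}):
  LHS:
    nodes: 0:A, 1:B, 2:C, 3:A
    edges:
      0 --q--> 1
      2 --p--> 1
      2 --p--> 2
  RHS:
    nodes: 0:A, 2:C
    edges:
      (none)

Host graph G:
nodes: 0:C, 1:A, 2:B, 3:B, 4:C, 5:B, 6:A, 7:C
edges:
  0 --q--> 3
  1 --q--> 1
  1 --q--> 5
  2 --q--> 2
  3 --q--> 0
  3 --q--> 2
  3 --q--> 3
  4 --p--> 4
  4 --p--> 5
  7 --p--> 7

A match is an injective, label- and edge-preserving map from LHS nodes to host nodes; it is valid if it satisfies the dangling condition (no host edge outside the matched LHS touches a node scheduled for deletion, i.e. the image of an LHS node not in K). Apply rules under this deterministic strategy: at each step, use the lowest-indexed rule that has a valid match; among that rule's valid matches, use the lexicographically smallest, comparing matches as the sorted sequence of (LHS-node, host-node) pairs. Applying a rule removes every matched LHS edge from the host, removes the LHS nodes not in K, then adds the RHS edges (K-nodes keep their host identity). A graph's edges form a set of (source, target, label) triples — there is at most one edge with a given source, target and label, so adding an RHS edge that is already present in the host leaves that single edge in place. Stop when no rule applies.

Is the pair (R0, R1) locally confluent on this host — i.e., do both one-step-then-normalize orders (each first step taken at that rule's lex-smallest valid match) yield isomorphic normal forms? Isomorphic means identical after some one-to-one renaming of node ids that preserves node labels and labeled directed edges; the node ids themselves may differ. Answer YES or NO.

branch R0-first: apply at {0↦1, 1↦0, 2↦2} → |E|=9, then 2 more step(s) → NF |V|=5 |E|=4 V={0:C, 1:A, 2:B, 3:B, 4:C} E=0-q->3 3-q->0 3-q->2 3-q->3
branch R1-first: apply at {0↦2, 1↦3, 2↦7} → |E|=8, then 2 more step(s) → NF |V|=5 |E|=4 V={0:C, 1:A, 2:B, 3:B, 4:C} E=0-q->3 3-q->0 3-q->2 3-q->3
graphs isomorphic (equal up to label-preserving node renaming)

Answer: YES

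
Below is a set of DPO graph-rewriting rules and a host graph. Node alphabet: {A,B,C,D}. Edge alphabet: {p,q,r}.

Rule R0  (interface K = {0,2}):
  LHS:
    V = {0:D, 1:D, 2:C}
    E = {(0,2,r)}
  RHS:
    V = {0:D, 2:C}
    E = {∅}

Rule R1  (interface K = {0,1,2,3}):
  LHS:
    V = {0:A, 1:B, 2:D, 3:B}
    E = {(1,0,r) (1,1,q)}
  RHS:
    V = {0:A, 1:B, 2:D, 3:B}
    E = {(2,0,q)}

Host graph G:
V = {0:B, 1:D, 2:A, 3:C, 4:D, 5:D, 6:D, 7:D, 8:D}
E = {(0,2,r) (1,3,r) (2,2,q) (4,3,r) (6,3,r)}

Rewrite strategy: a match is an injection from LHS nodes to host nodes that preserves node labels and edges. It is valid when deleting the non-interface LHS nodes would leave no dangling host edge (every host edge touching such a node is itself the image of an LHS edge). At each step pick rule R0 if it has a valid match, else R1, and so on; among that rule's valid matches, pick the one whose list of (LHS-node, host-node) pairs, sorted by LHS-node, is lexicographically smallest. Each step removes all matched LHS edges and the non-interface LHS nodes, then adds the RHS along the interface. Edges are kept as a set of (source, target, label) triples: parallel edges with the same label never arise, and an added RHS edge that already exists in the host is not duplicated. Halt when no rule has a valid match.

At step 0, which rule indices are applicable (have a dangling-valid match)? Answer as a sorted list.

R0: 9 valid matches — {0↦1, 1↦5, 2↦3}, {0↦1, 1↦7, 2↦3}, {0↦1, 1↦8, 2↦3} (+6 more)
R1: no valid match — LHS pattern not found

Answer: [R0]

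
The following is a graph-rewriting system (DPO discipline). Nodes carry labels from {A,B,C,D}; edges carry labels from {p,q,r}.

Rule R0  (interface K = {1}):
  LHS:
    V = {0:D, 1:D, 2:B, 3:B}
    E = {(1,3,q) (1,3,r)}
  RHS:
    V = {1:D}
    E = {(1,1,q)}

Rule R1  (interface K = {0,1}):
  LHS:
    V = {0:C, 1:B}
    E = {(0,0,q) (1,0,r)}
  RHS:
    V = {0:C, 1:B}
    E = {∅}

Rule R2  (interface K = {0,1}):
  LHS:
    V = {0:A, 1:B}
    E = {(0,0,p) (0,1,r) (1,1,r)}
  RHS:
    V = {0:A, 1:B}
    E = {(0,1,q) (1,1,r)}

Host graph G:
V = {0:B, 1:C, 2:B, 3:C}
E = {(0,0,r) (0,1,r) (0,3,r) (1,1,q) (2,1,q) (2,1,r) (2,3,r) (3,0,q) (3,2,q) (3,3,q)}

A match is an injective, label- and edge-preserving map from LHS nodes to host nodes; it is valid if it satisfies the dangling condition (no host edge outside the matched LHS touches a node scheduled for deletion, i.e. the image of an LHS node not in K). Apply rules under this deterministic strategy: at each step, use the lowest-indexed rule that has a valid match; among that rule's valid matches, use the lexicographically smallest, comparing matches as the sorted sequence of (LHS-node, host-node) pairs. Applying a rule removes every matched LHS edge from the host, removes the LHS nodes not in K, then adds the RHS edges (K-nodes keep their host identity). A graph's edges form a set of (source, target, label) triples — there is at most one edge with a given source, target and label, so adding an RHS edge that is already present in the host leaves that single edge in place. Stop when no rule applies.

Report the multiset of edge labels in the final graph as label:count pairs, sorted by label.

[0] host  ⇒  4 nodes, 10 edges  {0-r->0 0-r->1 0-r->3 1-q->1 2-q->1 2-r->1 2-r->3 3-q->0 3-q->2 3-q->3}
[1] R1 @ {0↦1, 1↦0}  ⇒  4 nodes, 8 edges  {0-r->0 0-r->3 2-q->1 2-r->1 2-r->3 3-q->0 3-q->2 3-q->3}
[2] R1 @ {0↦3, 1↦0}  ⇒  4 nodes, 6 edges  {0-r->0 2-q->1 2-r->1 2-r->3 3-q->0 3-q->2}
final graph: no rule applies after step 2
NF edges: [(0, 0, 'r'), (2, 1, 'q'), (2, 1, 'r'), (2, 3, 'r'), (3, 0, 'q'), (3, 2, 'q')]

Answer: q:3 r:3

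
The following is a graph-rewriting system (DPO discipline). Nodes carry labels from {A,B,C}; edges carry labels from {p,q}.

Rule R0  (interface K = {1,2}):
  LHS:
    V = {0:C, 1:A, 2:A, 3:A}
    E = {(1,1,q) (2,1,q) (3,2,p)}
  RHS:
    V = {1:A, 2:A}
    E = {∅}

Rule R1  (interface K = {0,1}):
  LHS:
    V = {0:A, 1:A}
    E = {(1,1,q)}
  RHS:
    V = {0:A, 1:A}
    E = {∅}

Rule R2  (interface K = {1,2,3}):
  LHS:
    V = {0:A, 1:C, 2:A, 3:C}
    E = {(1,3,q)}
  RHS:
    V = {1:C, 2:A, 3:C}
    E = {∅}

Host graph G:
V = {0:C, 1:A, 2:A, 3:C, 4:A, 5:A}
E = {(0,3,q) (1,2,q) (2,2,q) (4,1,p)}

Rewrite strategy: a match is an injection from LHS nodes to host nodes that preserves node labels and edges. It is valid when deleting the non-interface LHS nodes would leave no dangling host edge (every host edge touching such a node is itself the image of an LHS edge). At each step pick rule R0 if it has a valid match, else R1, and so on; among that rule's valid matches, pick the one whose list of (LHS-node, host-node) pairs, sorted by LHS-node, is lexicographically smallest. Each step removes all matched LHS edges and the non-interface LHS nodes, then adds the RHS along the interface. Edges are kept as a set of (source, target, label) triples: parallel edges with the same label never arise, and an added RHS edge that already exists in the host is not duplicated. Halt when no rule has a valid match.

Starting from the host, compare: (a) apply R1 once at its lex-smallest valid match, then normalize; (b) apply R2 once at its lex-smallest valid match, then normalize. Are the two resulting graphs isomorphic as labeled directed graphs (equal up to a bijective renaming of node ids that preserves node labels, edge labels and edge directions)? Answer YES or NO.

Answer: NO

Steps:
branch R1-first: apply at {0↦1, 1↦2} → |E|=3, then 1 more step(s) → NF |V|=5 |E|=2 V={0:C, 1:A, 2:A, 3:C, 4:A} E=1-q->2 4-p->1
branch R2-first: apply at {0↦5, 1↦0, 2↦1, 3↦3} → |E|=3, then 1 more step(s) → NF |V|=3 |E|=0 V={1:A, 2:A, 3:C} E=∅
graphs not isomorphic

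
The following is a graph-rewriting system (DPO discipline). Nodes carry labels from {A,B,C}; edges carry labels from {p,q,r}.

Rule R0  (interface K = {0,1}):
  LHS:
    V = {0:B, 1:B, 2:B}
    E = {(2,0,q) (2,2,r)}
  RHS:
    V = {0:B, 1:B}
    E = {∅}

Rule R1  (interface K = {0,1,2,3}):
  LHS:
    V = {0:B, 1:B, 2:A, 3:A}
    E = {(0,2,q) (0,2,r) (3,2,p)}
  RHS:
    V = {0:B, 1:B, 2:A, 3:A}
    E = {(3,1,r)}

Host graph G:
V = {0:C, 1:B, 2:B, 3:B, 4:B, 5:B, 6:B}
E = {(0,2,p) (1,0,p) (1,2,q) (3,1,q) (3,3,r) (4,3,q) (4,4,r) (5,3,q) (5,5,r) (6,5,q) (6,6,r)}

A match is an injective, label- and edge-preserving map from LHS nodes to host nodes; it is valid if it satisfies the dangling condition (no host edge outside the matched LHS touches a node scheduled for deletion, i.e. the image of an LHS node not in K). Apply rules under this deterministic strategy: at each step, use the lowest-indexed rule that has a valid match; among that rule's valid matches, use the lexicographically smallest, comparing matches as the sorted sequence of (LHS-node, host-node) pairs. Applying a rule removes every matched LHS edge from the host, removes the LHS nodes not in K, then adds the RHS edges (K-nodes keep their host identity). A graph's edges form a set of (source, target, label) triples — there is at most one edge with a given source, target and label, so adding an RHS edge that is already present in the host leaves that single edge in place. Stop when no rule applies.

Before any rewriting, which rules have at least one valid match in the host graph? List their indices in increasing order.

R0: 8 valid matches — {0↦3, 1↦1, 2↦4}, {0↦3, 1↦2, 2↦4}, {0↦3, 1↦5, 2↦4} (+5 more)
R1: no valid match — LHS pattern not found

Answer: [R0]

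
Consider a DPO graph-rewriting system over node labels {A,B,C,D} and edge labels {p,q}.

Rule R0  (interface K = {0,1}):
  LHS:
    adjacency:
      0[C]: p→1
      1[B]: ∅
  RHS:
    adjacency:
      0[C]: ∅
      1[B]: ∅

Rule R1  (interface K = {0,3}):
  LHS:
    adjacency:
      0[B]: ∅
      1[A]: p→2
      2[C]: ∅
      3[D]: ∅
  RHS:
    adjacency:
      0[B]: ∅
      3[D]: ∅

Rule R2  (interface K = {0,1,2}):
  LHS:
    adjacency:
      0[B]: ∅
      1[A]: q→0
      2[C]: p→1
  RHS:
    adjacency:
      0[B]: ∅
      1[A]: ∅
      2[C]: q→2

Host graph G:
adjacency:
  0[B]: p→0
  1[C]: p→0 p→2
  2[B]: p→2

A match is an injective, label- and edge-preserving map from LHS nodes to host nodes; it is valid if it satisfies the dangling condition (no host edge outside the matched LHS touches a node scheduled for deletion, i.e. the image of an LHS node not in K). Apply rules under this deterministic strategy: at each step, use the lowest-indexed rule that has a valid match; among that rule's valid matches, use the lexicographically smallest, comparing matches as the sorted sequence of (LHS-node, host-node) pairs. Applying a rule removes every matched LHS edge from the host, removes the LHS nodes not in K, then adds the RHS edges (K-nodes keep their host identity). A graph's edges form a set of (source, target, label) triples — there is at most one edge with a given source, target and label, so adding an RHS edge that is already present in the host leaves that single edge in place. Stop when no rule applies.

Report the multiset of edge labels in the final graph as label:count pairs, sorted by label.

Answer: p:2

Rewrite trace:
start.  V:3 E:4  edges: 0-p->0 1-p->0 1-p->2 2-p->2
1. fire R0 via {0↦1, 1↦0}  →  V:3 E:3  edges: 0-p->0 1-p->2 2-p->2
2. fire R0 via {0↦1, 1↦2}  →  V:3 E:2  edges: 0-p->0 2-p->2
halt: no rule applies after step 2
NF edges: [(0, 0, 'p'), (2, 2, 'p')]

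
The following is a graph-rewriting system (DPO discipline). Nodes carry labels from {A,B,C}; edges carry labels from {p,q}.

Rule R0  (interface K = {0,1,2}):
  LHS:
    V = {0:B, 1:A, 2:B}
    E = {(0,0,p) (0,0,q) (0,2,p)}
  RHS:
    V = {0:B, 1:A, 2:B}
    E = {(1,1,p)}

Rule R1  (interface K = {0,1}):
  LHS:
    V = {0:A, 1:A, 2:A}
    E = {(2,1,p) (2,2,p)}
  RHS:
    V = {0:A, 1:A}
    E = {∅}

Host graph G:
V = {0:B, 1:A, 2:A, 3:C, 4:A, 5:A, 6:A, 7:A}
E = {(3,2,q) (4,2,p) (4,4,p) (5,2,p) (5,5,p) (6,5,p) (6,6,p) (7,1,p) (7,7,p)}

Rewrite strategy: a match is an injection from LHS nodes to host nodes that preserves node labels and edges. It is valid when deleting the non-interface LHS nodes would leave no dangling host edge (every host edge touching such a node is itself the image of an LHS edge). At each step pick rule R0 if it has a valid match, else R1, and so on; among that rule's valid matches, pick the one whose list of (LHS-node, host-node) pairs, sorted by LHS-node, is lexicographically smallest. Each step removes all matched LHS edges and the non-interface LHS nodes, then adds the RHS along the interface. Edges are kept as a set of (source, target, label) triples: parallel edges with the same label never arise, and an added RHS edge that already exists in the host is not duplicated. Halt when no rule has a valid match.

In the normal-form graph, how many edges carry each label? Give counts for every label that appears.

Answer: q:1

Derivation:
[0] host  ⇒  8 nodes, 9 edges  {3-q->2 4-p->2 4-p->4 5-p->2 5-p->5 6-p->5 6-p->6 7-p->1 7-p->7}
[1] R1 @ {0↦1, 1↦2, 2↦4}  ⇒  7 nodes, 7 edges  {3-q->2 5-p->2 5-p->5 6-p->5 6-p->6 7-p->1 7-p->7}
[2] R1 @ {0↦1, 1↦5, 2↦6}  ⇒  6 nodes, 5 edges  {3-q->2 5-p->2 5-p->5 7-p->1 7-p->7}
[3] R1 @ {0↦1, 1↦2, 2↦5}  ⇒  5 nodes, 3 edges  {3-q->2 7-p->1 7-p->7}
[4] R1 @ {0↦2, 1↦1, 2↦7}  ⇒  4 nodes, 1 edges  {3-q->2}
halt: no rule applies after step 4
NF edges: [(3, 2, 'q')]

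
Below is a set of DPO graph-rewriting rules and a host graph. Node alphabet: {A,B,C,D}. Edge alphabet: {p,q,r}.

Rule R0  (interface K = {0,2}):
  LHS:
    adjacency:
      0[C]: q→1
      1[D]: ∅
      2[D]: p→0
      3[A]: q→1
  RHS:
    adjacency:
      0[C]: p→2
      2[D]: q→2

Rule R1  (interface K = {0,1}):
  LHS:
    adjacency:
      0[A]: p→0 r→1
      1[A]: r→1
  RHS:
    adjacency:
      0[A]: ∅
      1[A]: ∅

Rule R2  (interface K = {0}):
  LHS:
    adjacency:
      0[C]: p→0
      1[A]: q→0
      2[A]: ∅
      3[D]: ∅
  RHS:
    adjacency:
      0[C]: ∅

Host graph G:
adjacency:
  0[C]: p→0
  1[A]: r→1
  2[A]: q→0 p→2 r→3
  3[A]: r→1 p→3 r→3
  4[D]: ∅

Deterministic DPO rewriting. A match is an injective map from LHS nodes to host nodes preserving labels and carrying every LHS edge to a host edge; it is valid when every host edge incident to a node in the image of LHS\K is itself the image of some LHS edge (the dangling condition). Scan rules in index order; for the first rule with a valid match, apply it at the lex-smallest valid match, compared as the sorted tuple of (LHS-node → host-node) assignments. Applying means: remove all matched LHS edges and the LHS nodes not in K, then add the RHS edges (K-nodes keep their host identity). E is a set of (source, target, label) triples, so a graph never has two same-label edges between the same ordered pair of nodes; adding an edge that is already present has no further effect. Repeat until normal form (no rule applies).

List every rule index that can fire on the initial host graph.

Answer: [R1]

Rewrite trace:
R0: no valid match — LHS pattern not found
R1: 2 valid matches — {0↦2, 1↦3}, {0↦3, 1↦1}
R2: no valid match — 2 raw matches, all fail dangling condition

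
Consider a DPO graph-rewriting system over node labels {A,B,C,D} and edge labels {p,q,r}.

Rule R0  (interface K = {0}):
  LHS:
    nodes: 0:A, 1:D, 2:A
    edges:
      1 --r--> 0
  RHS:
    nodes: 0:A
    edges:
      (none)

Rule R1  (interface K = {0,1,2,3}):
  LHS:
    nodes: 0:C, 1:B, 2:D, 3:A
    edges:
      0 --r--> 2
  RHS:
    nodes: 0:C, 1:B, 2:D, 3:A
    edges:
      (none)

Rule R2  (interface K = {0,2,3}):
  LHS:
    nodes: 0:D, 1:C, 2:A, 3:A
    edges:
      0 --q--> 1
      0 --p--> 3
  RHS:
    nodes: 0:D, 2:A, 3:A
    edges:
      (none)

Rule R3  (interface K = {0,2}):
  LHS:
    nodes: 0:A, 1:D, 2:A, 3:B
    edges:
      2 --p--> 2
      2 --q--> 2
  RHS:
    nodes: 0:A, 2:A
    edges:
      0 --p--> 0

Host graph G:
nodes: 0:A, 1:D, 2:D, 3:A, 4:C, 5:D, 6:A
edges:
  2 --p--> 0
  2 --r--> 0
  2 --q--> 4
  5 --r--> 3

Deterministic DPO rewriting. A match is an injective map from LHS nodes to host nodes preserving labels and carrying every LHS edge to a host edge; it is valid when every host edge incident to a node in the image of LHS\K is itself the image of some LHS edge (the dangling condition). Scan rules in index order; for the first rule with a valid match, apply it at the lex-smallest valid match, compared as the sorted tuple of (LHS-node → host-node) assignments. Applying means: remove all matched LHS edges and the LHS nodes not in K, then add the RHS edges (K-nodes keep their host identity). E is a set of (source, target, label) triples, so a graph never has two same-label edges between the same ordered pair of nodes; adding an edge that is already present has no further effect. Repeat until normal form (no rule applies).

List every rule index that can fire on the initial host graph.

Answer: [R0,R2]

Steps:
R0: 1 valid match — {0↦3, 1↦5, 2↦6}
R1: no valid match — LHS pattern not found
R2: 2 valid matches — {0↦2, 1↦4, 2↦3, 3↦0}, {0↦2, 1↦4, 2↦6, 3↦0}
R3: no valid match — LHS pattern not found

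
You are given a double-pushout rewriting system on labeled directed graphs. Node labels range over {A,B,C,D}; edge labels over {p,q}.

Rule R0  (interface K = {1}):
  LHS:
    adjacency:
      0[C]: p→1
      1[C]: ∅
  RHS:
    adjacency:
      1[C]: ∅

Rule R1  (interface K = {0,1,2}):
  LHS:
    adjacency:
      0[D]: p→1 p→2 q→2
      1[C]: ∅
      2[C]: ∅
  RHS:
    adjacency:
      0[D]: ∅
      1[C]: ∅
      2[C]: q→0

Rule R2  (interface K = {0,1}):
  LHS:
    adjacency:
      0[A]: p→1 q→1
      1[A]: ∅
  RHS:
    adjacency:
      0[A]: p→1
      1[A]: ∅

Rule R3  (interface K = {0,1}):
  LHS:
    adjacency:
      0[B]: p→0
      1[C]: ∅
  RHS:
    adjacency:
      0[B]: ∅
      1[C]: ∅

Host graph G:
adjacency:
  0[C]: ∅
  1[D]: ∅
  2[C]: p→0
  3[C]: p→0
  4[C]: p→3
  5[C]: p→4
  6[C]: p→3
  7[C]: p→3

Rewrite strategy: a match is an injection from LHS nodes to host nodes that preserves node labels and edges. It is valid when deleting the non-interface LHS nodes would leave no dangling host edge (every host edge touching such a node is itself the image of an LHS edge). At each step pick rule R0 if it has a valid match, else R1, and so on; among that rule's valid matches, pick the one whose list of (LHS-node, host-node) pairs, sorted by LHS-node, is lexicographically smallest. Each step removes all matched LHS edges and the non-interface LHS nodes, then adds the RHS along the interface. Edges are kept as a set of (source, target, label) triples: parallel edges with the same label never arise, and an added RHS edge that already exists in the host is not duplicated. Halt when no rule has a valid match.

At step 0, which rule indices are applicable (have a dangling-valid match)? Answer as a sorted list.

R0: 4 valid matches — {0↦2, 1↦0}, {0↦5, 1↦4}, {0↦6, 1↦3} (+1 more)
R1: no valid match — LHS pattern not found
R2: no valid match — LHS pattern not found
R3: no valid match — LHS pattern not found

Answer: [R0]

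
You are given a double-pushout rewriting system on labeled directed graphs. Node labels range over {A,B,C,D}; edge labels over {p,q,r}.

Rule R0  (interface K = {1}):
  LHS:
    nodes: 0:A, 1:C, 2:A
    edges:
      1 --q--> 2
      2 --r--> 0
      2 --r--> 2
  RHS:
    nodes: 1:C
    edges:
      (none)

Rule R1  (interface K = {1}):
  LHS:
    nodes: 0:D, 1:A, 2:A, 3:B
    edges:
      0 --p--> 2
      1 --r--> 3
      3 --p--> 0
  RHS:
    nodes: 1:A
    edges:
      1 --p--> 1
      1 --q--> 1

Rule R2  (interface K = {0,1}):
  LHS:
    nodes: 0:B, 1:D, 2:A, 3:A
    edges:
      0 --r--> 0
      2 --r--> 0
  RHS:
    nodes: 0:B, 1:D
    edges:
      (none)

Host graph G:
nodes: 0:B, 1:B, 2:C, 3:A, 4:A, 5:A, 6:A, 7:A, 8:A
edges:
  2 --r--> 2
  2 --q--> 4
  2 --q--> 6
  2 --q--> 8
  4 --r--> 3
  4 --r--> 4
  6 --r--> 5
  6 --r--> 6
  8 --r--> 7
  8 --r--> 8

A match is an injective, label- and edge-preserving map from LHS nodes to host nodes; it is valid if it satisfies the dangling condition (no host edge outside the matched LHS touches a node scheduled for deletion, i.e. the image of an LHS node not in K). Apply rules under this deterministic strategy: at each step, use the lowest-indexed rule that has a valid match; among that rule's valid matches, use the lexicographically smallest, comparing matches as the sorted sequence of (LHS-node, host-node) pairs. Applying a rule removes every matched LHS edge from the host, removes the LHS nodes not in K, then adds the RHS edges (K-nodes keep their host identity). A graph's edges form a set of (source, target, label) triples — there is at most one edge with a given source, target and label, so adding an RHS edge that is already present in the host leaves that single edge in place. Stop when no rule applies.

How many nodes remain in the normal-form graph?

initial: |V|=9 |E|=10  E = 2-r->2 2-q->4 2-q->6 2-q->8 4-r->3 4-r->4 6-r->5 6-r->6 8-r->7 8-r->8
step 1: apply R0 at {0↦3, 1↦2, 2↦4}  → |V|=7 |E|=7  E = 2-r->2 2-q->6 2-q->8 6-r->5 6-r->6 8-r->7 8-r->8
step 2: apply R0 at {0↦5, 1↦2, 2↦6}  → |V|=5 |E|=4  E = 2-r->2 2-q->8 8-r->7 8-r->8
step 3: apply R0 at {0↦7, 1↦2, 2↦8}  → |V|=3 |E|=1  E = 2-r->2
final graph: no rule applies after step 3
NF nodes: {0:B, 1:B, 2:C}

Answer: 3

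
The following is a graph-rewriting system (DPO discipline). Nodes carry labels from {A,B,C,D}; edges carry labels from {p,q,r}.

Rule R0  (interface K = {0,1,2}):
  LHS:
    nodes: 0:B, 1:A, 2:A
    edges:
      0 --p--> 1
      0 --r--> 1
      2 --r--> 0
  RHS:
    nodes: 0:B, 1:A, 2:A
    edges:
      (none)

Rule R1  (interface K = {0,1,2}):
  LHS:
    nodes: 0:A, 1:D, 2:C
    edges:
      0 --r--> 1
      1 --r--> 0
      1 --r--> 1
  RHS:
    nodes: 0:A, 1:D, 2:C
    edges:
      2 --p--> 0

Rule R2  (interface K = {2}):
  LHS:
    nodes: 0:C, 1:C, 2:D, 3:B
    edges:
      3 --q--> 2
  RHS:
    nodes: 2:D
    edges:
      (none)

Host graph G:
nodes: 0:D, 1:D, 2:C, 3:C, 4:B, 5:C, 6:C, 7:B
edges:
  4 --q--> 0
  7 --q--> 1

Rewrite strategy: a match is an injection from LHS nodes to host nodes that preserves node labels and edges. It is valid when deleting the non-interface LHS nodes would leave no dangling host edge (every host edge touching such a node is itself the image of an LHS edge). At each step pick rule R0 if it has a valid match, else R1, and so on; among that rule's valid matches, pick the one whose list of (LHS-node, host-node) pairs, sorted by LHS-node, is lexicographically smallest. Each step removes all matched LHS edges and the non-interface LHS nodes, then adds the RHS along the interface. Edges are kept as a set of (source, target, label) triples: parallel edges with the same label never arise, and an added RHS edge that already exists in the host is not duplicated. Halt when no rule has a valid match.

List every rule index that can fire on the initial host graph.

R0: no valid match — LHS pattern not found
R1: no valid match — LHS pattern not found
R2: 24 valid matches — {0↦2, 1↦3, 2↦0, 3↦4}, {0↦2, 1↦3, 2↦1, 3↦7}, {0↦2, 1↦5, 2↦0, 3↦4} (+21 more)

Answer: [R2]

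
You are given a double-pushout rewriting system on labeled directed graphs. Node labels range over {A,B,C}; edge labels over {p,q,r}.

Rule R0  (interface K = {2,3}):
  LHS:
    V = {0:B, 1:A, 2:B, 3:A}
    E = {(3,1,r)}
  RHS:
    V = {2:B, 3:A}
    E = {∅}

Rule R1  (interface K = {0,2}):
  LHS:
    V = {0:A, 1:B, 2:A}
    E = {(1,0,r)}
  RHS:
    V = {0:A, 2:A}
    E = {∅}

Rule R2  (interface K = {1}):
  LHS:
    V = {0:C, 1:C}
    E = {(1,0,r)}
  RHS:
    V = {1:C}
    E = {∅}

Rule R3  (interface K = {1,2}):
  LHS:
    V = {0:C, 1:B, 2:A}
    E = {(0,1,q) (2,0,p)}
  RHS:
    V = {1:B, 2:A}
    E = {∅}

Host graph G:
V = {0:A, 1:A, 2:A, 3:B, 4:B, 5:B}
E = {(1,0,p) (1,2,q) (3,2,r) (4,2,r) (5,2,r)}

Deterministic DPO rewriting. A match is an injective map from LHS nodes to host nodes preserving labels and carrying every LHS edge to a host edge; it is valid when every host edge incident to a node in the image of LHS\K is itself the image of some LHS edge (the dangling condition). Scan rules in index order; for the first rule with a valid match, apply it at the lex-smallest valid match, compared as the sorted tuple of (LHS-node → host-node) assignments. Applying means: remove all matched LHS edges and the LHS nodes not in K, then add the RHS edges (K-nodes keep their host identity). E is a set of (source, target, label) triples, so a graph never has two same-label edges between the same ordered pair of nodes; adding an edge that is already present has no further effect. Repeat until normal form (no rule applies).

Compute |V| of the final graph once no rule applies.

initial: |V|=6 |E|=5  E = 1-p->0 1-q->2 3-r->2 4-r->2 5-r->2
step 1: apply R1 at {0↦2, 1↦3, 2↦0}  → |V|=5 |E|=4  E = 1-p->0 1-q->2 4-r->2 5-r->2
step 2: apply R1 at {0↦2, 1↦4, 2↦0}  → |V|=4 |E|=3  E = 1-p->0 1-q->2 5-r->2
step 3: apply R1 at {0↦2, 1↦5, 2↦0}  → |V|=3 |E|=2  E = 1-p->0 1-q->2
final graph: no rule applies after step 3
NF nodes: {0:A, 1:A, 2:A}

Answer: 3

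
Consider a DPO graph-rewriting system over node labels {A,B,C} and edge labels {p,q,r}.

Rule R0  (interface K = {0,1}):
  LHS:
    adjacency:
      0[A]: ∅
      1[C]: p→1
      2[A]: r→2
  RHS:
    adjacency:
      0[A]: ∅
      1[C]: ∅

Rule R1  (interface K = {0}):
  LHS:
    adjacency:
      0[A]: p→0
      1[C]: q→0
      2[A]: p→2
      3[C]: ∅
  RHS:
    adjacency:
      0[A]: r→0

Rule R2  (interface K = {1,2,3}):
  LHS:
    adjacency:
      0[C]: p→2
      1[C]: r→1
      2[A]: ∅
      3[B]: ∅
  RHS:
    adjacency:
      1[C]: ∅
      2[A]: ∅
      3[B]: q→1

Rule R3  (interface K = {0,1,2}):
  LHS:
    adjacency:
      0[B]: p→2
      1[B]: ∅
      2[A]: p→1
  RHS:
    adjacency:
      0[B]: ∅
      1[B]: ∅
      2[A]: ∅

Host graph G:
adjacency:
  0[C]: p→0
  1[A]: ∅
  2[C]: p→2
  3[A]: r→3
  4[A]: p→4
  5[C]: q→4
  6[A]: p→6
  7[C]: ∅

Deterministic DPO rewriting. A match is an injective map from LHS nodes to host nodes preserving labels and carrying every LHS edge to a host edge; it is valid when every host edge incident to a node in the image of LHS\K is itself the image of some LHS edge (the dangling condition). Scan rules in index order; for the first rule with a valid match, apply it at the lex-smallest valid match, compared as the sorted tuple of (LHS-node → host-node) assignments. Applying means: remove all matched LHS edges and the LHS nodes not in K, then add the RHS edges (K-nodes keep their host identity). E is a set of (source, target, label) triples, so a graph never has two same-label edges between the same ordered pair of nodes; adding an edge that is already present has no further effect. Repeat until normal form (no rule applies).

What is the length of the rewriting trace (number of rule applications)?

Answer: 3

Derivation:
initial: |V|=8 |E|=6  E = 0-p->0 2-p->2 3-r->3 4-p->4 5-q->4 6-p->6
step 1: apply R0 at {0↦1, 1↦0, 2↦3}  → |V|=7 |E|=4  E = 2-p->2 4-p->4 5-q->4 6-p->6
step 2: apply R1 at {0↦4, 1↦5, 2↦6, 3↦0}  → |V|=4 |E|=2  E = 2-p->2 4-r->4
step 3: apply R0 at {0↦1, 1↦2, 2↦4}  → |V|=3 |E|=0  E = ∅
normal form: no rule applies after step 3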